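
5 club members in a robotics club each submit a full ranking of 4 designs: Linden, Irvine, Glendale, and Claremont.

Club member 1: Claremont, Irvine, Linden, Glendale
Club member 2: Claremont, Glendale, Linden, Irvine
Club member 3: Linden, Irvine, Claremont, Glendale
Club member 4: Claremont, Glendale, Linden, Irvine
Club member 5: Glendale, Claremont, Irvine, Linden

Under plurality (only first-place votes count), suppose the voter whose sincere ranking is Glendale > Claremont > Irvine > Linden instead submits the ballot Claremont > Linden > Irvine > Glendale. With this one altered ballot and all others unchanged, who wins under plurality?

First-place totals with the altered ballot: Linden 1, Irvine 0, Glendale 0, Claremont 4.
The winner is unchanged: still Claremont.

Claremont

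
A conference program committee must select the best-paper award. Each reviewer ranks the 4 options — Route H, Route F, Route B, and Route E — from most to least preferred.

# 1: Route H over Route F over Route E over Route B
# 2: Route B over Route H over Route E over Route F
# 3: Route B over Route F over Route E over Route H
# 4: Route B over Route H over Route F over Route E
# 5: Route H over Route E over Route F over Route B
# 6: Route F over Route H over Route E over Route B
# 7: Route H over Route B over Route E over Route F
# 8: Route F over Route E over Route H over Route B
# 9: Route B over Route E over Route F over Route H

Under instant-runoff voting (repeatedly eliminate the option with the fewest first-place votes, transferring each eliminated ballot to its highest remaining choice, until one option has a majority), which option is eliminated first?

Route E

Round 1: Route B 4, Route H 3, Route F 2, Route E 0. Route E has the fewest and is eliminated.
Round 2: Route B 4, Route H 3, Route F 2. Route F has the fewest and is eliminated.
Round 3: Route H 5, Route B 4. Route H has a majority.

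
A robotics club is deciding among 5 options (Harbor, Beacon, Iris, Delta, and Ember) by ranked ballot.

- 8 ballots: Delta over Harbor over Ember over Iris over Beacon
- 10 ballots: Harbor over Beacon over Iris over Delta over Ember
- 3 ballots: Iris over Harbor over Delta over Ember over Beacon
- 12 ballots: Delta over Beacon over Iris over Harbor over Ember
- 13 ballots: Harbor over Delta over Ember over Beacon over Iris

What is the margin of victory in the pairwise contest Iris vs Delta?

Ballots ranking Iris above Delta: 10+3 = 13.
Ballots ranking Delta above Iris: 8+12+13 = 33.
Delta wins 33–13, a margin of 20.

20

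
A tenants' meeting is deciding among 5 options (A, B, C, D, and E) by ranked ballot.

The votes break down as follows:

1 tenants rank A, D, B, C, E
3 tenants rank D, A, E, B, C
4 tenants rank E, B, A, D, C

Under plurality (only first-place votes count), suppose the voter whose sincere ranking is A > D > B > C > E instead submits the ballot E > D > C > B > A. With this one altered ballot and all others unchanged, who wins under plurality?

E

First-place totals with the altered ballot: A 0, B 0, C 0, D 3, E 5.
The winner is unchanged: still E.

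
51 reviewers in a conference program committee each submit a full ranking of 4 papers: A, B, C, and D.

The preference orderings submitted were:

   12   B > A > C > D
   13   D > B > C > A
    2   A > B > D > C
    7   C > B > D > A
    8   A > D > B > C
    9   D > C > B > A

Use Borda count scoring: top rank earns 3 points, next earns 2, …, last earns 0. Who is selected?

Borda scores:
  A: 12·2 + 13·0 + 2·3 + 7·0 + 8·3 + 9·0 = 54
  B: 12·3 + 13·2 + 2·2 + 7·2 + 8·1 + 9·1 = 97
  C: 12·1 + 13·1 + 2·0 + 7·3 + 8·0 + 9·2 = 64
  D: 12·0 + 13·3 + 2·1 + 7·1 + 8·2 + 9·3 = 91
B has the highest total.

B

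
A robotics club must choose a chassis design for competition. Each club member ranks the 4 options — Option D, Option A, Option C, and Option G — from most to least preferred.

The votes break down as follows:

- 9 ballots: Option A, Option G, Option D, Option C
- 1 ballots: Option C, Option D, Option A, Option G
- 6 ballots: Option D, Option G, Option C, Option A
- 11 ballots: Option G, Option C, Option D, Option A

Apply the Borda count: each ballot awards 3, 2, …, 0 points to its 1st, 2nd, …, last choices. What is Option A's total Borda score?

28

Borda scores:
  Option D: 9·1 + 2 + 6·3 + 11·1 = 40
  Option A: 9·3 + 1 + 6·0 + 11·0 = 28
  Option C: 9·0 + 3 + 6·1 + 11·2 = 31
  Option G: 9·2 + 0 + 6·2 + 11·3 = 63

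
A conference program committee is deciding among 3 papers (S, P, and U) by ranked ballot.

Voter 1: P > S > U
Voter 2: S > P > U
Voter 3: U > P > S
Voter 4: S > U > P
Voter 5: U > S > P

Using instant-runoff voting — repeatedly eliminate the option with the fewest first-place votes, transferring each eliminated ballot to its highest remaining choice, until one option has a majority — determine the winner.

S

Round 1: S 2, U 2, P 1. P has the fewest and is eliminated.
Round 2: S 3, U 2. S has a majority.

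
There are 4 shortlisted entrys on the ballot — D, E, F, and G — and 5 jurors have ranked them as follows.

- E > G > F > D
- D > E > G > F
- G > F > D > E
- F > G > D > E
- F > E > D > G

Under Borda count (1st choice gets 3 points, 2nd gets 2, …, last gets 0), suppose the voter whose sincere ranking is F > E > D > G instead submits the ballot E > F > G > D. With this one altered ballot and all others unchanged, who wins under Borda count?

G

Borda totals with the altered ballot: D 5, E 8, F 8, G 9.
The switch changes the winner from F to G.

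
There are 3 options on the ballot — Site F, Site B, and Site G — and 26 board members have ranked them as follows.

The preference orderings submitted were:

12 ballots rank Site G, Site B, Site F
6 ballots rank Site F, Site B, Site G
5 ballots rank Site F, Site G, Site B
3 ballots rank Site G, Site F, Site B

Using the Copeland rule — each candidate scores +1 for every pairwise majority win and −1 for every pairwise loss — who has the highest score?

Site G

Pairwise results:
  Site F vs Site B: Site F wins 14–12.
  Site F vs Site G: Site G wins 15–11.
  Site B vs Site G: Site G wins 20–6.
Copeland scores (wins − losses):
  Site F: 1 − 1 = 0
  Site B: 0 − 2 = -2
  Site G: 2 − 0 = 2
Site G has the best Copeland score.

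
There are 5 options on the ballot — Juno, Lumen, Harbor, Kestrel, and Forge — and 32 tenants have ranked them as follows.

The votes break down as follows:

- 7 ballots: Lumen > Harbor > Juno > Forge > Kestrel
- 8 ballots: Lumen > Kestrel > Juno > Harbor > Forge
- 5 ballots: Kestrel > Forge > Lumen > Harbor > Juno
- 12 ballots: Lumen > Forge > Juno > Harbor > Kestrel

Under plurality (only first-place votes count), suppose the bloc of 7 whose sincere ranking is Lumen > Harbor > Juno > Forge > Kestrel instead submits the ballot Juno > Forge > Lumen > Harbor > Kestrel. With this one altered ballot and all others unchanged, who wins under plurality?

Lumen

First-place totals with the altered ballot: Juno 7, Lumen 20, Harbor 0, Kestrel 5, Forge 0.
The winner is unchanged: still Lumen.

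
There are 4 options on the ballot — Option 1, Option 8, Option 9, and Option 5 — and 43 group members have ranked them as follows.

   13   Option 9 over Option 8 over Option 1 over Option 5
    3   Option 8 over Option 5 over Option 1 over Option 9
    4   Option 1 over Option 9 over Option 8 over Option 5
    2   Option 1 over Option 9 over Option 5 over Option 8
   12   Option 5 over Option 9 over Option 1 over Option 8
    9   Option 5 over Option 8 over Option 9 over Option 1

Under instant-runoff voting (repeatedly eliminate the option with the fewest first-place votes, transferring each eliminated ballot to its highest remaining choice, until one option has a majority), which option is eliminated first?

Round 1: Option 5 21, Option 9 13, Option 1 6, Option 8 3. Option 8 has the fewest and is eliminated.
Round 2: Option 5 24, Option 9 13, Option 1 6. Option 5 has a majority.

Option 8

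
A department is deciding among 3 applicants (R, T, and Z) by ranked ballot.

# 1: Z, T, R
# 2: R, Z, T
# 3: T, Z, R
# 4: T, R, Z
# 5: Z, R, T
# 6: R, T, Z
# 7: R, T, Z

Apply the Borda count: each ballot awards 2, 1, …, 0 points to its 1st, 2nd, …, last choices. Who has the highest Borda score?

R

Borda scores:
  R: 0 + 2 + 0 + 1 + 1 + 2 + 2 = 8
  T: 1 + 0 + 2 + 2 + 0 + 1 + 1 = 7
  Z: 2 + 1 + 1 + 0 + 2 + 0 + 0 = 6
R has the highest total.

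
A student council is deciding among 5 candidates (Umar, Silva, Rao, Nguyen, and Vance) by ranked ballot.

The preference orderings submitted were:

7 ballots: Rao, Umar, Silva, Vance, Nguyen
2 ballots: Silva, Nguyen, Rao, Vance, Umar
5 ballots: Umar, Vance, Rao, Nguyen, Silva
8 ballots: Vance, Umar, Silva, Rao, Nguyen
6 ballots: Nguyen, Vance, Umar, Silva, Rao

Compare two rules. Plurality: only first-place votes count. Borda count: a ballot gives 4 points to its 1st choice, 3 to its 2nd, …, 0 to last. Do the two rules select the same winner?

No

Plurality first-place counts: Umar 5, Silva 2, Rao 7, Nguyen 6, Vance 8 → Vance.
Borda totals: Umar 77, Silva 44, Rao 50, Nguyen 35, Vance 74 → Umar.
The two rules disagree: plurality picks Vance, Borda picks Umar.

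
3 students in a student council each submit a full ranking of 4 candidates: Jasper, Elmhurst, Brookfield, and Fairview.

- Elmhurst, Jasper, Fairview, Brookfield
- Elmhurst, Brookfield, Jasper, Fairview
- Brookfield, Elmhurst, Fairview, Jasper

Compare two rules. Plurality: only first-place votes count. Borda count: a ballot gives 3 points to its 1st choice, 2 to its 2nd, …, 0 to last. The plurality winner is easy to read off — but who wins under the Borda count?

Plurality first-place counts: Jasper 0, Elmhurst 2, Brookfield 1, Fairview 0 → Elmhurst.
Borda totals: Jasper 3, Elmhurst 8, Brookfield 5, Fairview 2 → Elmhurst.

Elmhurst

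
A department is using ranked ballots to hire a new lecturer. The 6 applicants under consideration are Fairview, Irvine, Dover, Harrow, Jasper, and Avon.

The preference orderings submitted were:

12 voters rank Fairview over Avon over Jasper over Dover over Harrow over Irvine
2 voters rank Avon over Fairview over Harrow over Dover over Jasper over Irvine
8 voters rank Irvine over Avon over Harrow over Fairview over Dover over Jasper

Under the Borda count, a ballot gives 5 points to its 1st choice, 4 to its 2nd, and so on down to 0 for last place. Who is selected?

Borda scores:
  Fairview: 12·5 + 2·4 + 8·2 = 84
  Irvine: 12·0 + 2·0 + 8·5 = 40
  Dover: 12·2 + 2·2 + 8·1 = 36
  Harrow: 12·1 + 2·3 + 8·3 = 42
  Jasper: 12·3 + 2·1 + 8·0 = 38
  Avon: 12·4 + 2·5 + 8·4 = 90
Avon has the highest total.

Avon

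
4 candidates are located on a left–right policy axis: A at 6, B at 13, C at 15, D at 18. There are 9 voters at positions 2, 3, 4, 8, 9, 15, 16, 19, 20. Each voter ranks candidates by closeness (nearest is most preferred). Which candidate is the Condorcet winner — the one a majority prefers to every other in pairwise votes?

A

With single-peaked preferences on a line, the Condorcet winner is the candidate closest to the median voter.
The median voter (position 9) is closest to A at 6.
Check: A vs D — voters closer to A: 5 of 9.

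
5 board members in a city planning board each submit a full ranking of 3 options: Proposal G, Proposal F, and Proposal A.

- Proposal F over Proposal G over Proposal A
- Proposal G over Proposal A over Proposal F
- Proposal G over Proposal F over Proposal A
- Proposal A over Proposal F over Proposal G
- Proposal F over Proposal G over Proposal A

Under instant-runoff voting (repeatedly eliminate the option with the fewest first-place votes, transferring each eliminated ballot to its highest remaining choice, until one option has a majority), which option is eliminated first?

Round 1: Proposal G 2, Proposal F 2, Proposal A 1. Proposal A has the fewest and is eliminated.
Round 2: Proposal F 3, Proposal G 2. Proposal F has a majority.

Proposal A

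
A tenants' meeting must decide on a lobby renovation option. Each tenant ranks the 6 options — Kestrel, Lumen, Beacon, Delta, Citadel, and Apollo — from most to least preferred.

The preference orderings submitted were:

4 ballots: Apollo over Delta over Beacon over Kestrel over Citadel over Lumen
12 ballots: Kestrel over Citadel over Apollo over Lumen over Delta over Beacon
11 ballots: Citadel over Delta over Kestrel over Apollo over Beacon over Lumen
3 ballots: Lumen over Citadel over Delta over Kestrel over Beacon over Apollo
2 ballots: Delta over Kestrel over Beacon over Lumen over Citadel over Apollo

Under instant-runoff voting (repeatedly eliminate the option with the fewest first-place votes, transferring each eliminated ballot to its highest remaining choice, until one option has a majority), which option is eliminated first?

Beacon

Round 1: Kestrel 12, Citadel 11, Apollo 4, Lumen 3, Delta 2, Beacon 0. Beacon has the fewest and is eliminated.
Round 2: Kestrel 12, Citadel 11, Apollo 4, Lumen 3, Delta 2. Delta has the fewest and is eliminated.
Round 3: Kestrel 14, Citadel 11, Apollo 4, Lumen 3. Lumen has the fewest and is eliminated.
Round 4: Kestrel 14, Citadel 14, Apollo 4. Apollo has the fewest and is eliminated.
Round 5: Kestrel 18, Citadel 14. Kestrel has a majority.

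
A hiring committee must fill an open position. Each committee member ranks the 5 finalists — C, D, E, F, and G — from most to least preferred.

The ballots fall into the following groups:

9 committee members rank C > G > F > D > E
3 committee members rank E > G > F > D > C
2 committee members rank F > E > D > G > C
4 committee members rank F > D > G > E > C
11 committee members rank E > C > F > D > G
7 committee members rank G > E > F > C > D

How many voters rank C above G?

20

Ballots ranking C above G: 9+11 = 20.
Ballots ranking G above C: 3+2+4+7 = 16.
So 20 of 36 voters prefer C to G.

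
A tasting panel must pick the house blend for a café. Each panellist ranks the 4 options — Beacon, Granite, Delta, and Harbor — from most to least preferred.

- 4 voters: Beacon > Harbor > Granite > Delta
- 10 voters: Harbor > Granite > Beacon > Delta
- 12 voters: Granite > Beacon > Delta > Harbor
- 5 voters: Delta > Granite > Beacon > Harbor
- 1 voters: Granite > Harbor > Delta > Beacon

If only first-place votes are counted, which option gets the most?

First-place vote totals:
  Beacon: 4
  Granite: 13
  Delta: 5
  Harbor: 10
Granite has the most first-place votes.

Granite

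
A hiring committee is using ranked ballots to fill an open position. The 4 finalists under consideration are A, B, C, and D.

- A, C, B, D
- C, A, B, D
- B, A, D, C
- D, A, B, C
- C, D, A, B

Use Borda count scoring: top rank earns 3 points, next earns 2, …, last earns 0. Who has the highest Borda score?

A

Borda scores:
  A: 3 + 2 + 2 + 2 + 1 = 10
  B: 1 + 1 + 3 + 1 + 0 = 6
  C: 2 + 3 + 0 + 0 + 3 = 8
  D: 0 + 0 + 1 + 3 + 2 = 6
A has the highest total.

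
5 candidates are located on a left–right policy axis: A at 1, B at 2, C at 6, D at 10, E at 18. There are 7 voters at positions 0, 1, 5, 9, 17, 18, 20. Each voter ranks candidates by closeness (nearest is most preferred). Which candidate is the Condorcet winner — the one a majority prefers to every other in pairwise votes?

With single-peaked preferences on a line, the Condorcet winner is the candidate closest to the median voter.
The median voter (position 9) is closest to D at 10.
Check: D vs A — voters closer to D: 4 of 7.

D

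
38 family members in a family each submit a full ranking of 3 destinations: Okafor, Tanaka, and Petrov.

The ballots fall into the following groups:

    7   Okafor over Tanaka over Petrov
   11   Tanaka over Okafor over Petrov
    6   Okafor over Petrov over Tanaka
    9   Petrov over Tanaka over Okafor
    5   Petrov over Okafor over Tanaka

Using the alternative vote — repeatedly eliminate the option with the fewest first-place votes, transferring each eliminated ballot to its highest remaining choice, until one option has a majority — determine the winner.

Okafor

Round 1: Petrov 14, Okafor 13, Tanaka 11. Tanaka has the fewest and is eliminated.
Round 2: Okafor 24, Petrov 14. Okafor has a majority.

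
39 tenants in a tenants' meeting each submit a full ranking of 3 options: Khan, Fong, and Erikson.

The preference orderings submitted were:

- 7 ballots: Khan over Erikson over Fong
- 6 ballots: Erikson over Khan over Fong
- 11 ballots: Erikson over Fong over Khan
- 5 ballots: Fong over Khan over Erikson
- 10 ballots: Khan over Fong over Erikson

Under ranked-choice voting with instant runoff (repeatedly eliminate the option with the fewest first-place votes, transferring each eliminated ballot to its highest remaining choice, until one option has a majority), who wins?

Round 1: Khan 17, Erikson 17, Fong 5. Fong has the fewest and is eliminated.
Round 2: Khan 22, Erikson 17. Khan has a majority.

Khan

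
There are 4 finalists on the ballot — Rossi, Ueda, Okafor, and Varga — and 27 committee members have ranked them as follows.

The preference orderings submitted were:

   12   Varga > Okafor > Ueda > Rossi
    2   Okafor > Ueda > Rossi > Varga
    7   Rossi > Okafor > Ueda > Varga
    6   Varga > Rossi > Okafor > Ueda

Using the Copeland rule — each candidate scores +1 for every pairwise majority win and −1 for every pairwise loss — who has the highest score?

Pairwise results:
  Rossi vs Ueda: Ueda wins 14–13.
  Rossi vs Okafor: Okafor wins 14–13.
  Rossi vs Varga: Varga wins 18–9.
  Ueda vs Okafor: Okafor wins 27–0.
  Ueda vs Varga: Varga wins 18–9.
  Okafor vs Varga: Varga wins 18–9.
Copeland scores (wins − losses):
  Rossi: 0 − 3 = -3
  Ueda: 1 − 2 = -1
  Okafor: 2 − 1 = 1
  Varga: 3 − 0 = 3
Varga has the best Copeland score.

Varga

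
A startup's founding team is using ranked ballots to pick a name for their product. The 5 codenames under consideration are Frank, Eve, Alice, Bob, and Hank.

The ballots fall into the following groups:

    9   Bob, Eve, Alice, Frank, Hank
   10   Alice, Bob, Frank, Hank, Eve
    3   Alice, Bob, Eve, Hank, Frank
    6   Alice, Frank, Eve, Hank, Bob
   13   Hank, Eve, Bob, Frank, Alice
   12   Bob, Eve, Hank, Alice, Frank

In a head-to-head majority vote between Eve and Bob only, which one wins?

Bob

Ballots ranking Eve above Bob: 6+13 = 19.
Ballots ranking Bob above Eve: 9+10+3+12 = 34.
Bob wins the head-to-head, 34–19.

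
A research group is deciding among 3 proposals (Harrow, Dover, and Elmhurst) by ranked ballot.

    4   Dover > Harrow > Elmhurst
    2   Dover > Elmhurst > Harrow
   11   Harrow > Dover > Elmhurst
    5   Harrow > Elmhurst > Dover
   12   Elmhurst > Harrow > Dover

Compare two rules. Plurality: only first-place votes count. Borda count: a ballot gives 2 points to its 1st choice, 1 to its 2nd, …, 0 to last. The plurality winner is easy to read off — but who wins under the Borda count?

Harrow

Plurality first-place counts: Harrow 16, Dover 6, Elmhurst 12 → Harrow.
Borda totals: Harrow 48, Dover 23, Elmhurst 31 → Harrow.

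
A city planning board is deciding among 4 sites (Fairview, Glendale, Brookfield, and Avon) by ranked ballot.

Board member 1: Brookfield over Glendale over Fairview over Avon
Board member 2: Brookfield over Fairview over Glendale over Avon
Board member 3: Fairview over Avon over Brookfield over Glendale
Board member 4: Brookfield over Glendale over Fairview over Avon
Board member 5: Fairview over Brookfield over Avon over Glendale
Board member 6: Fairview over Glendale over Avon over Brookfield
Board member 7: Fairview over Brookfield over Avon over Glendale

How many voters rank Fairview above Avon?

Ballots ranking Fairview above Avon: 7.
Ballots ranking Avon above Fairview: 0.
So 7 of 7 voters prefer Fairview to Avon.

7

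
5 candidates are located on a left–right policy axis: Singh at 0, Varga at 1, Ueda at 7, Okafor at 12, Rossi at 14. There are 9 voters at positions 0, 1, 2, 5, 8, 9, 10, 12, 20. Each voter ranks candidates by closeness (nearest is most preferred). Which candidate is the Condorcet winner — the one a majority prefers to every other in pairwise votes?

Ueda

With single-peaked preferences on a line, the Condorcet winner is the candidate closest to the median voter.
The median voter (position 8) is closest to Ueda at 7.
Check: Ueda vs Singh — voters closer to Ueda: 6 of 9.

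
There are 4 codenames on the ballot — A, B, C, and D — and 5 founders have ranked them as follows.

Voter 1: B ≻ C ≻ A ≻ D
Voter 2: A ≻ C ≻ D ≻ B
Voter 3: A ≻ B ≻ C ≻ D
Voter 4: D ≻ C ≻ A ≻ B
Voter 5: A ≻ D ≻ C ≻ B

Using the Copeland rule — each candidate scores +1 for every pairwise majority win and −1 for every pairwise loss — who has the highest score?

A

Pairwise results:
  A vs B: A wins 4–1.
  A vs C: A wins 3–2.
  A vs D: A wins 4–1.
  B vs C: C wins 3–2.
  B vs D: D wins 3–2.
  C vs D: C wins 3–2.
Copeland scores (wins − losses):
  A: 3 − 0 = 3
  B: 0 − 3 = -3
  C: 2 − 1 = 1
  D: 1 − 2 = -1
A has the best Copeland score.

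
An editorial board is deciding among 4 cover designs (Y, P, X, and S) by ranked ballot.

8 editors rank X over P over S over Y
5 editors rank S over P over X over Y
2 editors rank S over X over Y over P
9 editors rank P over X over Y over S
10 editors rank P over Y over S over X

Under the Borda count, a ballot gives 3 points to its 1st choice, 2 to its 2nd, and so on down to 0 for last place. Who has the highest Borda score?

P

Borda scores:
  Y: 8·0 + 5·0 + 2·1 + 9·1 + 10·2 = 31
  P: 8·2 + 5·2 + 2·0 + 9·3 + 10·3 = 83
  X: 8·3 + 5·1 + 2·2 + 9·2 + 10·0 = 51
  S: 8·1 + 5·3 + 2·3 + 9·0 + 10·1 = 39
P has the highest total.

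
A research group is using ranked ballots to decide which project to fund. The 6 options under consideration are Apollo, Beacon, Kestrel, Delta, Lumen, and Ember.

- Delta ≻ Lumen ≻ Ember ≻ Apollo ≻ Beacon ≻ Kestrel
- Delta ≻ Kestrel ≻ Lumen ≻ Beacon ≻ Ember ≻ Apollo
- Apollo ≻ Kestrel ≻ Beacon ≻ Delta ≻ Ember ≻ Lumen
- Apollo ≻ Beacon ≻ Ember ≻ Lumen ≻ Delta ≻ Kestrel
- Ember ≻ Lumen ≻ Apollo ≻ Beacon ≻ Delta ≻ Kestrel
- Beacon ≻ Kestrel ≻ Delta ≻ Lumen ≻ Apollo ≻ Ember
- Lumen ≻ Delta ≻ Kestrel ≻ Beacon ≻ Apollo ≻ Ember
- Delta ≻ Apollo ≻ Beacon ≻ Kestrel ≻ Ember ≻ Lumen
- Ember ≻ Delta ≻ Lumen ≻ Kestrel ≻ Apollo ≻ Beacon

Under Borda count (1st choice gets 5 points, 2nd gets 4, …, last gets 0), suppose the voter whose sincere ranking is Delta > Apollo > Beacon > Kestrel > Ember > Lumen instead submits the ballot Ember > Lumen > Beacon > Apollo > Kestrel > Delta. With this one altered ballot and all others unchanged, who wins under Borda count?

Lumen

Borda totals with the altered ballot: Apollo 20, Beacon 22, Kestrel 18, Delta 25, Lumen 27, Ember 23.
The switch changes the winner from Delta to Lumen.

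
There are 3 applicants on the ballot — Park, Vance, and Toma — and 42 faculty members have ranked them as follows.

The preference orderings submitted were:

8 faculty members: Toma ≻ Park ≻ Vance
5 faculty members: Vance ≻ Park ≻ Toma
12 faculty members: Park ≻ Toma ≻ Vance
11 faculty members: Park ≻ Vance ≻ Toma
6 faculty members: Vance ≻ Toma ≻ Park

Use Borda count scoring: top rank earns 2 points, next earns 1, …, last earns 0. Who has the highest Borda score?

Borda scores:
  Park: 8·1 + 5·1 + 12·2 + 11·2 + 6·0 = 59
  Vance: 8·0 + 5·2 + 12·0 + 11·1 + 6·2 = 33
  Toma: 8·2 + 5·0 + 12·1 + 11·0 + 6·1 = 34
Park has the highest total.

Park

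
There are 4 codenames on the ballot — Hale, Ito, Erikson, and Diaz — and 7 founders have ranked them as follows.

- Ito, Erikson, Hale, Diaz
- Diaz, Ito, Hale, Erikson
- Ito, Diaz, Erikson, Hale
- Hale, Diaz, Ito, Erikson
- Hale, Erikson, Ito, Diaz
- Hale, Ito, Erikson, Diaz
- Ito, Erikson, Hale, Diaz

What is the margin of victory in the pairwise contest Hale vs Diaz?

Ballots ranking Hale above Diaz: 5.
Ballots ranking Diaz above Hale: 2.
Hale wins 5–2, a margin of 3.

3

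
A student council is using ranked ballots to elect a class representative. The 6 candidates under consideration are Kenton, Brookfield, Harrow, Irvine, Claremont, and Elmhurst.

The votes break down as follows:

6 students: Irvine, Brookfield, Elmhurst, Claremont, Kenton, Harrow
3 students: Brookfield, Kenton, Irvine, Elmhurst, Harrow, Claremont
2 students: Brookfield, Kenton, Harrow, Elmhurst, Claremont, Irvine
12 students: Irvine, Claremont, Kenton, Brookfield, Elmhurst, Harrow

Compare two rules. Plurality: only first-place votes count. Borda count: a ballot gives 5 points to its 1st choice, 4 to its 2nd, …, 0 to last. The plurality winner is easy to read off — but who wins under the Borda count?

Plurality first-place counts: Kenton 0, Brookfield 5, Harrow 0, Irvine 18, Claremont 0, Elmhurst 0 → Irvine.
Borda totals: Kenton 62, Brookfield 73, Harrow 9, Irvine 99, Claremont 62, Elmhurst 40 → Irvine.

Irvine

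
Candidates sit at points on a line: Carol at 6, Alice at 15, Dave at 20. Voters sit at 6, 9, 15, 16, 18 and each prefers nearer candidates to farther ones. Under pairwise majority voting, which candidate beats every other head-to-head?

With single-peaked preferences on a line, the Condorcet winner is the candidate closest to the median voter.
The median voter (position 15) is closest to Alice at 15.
Check: Alice vs Carol — voters closer to Alice: 3 of 5.

Alice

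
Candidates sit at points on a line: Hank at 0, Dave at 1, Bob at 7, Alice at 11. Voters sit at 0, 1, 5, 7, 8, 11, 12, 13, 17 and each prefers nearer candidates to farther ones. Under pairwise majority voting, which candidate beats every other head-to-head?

Bob

With single-peaked preferences on a line, the Condorcet winner is the candidate closest to the median voter.
The median voter (position 8) is closest to Bob at 7.
Check: Bob vs Dave — voters closer to Bob: 7 of 9.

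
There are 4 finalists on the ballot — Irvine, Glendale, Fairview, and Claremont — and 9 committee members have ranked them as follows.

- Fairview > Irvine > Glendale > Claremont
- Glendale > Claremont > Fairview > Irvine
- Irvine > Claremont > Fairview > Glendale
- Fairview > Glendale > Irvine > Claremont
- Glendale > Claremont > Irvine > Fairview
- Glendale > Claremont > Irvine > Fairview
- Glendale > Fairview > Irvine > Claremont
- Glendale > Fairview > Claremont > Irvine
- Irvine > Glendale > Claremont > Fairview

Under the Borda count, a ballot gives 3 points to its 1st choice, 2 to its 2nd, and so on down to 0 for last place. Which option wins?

Glendale

Borda scores:
  Irvine: 2 + 0 + 3 + 1 + 1 + 1 + 1 + 0 + 3 = 12
  Glendale: 1 + 3 + 0 + 2 + 3 + 3 + 3 + 3 + 2 = 20
  Fairview: 3 + 1 + 1 + 3 + 0 + 0 + 2 + 2 + 0 = 12
  Claremont: 0 + 2 + 2 + 0 + 2 + 2 + 0 + 1 + 1 = 10
Glendale has the highest total.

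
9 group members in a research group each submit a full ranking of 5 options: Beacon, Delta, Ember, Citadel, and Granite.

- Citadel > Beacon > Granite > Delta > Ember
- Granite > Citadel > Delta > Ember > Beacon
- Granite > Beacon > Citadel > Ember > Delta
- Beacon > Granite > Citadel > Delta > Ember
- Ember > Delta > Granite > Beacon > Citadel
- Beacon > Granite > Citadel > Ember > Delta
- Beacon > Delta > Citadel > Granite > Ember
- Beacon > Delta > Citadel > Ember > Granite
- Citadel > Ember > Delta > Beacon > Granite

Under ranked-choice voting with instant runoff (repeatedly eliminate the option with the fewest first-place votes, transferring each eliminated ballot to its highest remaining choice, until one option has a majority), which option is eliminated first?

Delta

Round 1: Beacon 4, Citadel 2, Granite 2, Ember 1, Delta 0. Delta has the fewest and is eliminated.
Round 2: Beacon 4, Citadel 2, Granite 2, Ember 1. Ember has the fewest and is eliminated.
Round 3: Beacon 4, Granite 3, Citadel 2. Citadel has the fewest and is eliminated.
Round 4: Beacon 6, Granite 3. Beacon has a majority.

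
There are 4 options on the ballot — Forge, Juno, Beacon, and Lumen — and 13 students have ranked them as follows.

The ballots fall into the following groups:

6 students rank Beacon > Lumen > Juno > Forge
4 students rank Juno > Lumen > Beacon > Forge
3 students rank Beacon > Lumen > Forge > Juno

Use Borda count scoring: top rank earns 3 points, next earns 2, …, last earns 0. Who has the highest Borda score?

Beacon

Borda scores:
  Forge: 6·0 + 4·0 + 3·1 = 3
  Juno: 6·1 + 4·3 + 3·0 = 18
  Beacon: 6·3 + 4·1 + 3·3 = 31
  Lumen: 6·2 + 4·2 + 3·2 = 26
Beacon has the highest total.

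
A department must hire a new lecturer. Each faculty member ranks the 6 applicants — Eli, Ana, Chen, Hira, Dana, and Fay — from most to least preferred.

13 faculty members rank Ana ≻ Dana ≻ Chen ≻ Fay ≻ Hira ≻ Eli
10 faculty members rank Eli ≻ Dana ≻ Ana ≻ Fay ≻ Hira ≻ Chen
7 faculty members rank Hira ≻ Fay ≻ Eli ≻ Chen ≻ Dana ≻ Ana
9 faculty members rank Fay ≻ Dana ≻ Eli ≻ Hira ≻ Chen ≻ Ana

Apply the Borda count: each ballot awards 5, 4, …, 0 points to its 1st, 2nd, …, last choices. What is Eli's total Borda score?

98

Borda scores:
  Eli: 13·0 + 10·5 + 7·3 + 9·3 = 98
  Ana: 13·5 + 10·3 + 7·0 + 9·0 = 95
  Chen: 13·3 + 10·0 + 7·2 + 9·1 = 62
  Hira: 13·1 + 10·1 + 7·5 + 9·2 = 76
  Dana: 13·4 + 10·4 + 7·1 + 9·4 = 135
  Fay: 13·2 + 10·2 + 7·4 + 9·5 = 119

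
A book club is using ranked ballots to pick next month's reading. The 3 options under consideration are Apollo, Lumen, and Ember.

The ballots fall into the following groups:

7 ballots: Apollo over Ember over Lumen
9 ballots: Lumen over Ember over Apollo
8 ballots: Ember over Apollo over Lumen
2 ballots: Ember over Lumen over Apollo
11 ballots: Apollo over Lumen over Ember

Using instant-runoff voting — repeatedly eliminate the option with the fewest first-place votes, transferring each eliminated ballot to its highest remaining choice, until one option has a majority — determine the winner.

Ember

Round 1: Apollo 18, Ember 10, Lumen 9. Lumen has the fewest and is eliminated.
Round 2: Ember 19, Apollo 18. Ember has a majority.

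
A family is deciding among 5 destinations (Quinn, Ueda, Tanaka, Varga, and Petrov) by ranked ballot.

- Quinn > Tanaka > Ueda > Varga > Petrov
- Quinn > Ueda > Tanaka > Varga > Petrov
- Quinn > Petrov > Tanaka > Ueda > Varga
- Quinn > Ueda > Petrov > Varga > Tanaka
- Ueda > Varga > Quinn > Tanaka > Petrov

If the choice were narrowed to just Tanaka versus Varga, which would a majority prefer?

Tanaka

Ballots ranking Tanaka above Varga: 3.
Ballots ranking Varga above Tanaka: 2.
Tanaka wins the head-to-head, 3–2.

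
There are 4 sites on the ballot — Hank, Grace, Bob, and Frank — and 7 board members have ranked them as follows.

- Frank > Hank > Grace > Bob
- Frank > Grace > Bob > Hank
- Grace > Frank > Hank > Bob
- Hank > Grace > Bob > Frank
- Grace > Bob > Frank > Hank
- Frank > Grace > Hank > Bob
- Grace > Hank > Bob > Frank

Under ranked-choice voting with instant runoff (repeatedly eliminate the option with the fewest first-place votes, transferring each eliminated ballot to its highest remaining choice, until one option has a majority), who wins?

Grace

Round 1: Grace 3, Frank 3, Hank 1, Bob 0. Bob has the fewest and is eliminated.
Round 2: Grace 3, Frank 3, Hank 1. Hank has the fewest and is eliminated.
Round 3: Grace 4, Frank 3. Grace has a majority.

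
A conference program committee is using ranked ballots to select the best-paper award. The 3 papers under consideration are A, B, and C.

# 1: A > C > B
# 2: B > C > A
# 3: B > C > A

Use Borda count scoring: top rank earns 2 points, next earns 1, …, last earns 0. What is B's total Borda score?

4

Borda scores:
  A: 2 + 0 + 0 = 2
  B: 0 + 2 + 2 = 4
  C: 1 + 1 + 1 = 3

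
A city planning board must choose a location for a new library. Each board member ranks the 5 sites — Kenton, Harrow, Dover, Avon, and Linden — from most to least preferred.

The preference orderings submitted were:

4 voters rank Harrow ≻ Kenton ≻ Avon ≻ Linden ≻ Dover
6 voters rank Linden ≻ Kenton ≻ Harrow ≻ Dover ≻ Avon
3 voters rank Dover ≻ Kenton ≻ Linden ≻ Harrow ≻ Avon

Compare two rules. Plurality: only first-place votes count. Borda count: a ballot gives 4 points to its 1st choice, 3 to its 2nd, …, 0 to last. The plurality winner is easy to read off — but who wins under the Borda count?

Kenton

Plurality first-place counts: Kenton 0, Harrow 4, Dover 3, Avon 0, Linden 6 → Linden.
Borda totals: Kenton 39, Harrow 31, Dover 18, Avon 8, Linden 34 → Kenton.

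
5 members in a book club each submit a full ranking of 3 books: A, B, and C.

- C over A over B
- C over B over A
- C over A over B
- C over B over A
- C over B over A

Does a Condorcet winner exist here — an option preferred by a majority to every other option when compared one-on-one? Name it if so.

C

Head-to-head results (5 voters total):
A vs B: B wins 3–2.
A vs C: C wins 5–0.
B vs C: C wins 5–0.
C beats each rival — A (5–0), B (5–0) — so C is the Condorcet winner.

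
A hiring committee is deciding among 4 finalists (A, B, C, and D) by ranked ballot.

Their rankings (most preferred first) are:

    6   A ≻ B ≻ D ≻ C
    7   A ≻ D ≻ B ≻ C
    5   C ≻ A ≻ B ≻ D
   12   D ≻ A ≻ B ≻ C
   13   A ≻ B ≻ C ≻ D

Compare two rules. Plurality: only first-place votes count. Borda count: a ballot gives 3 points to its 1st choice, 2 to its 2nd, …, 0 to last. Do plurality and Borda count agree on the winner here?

Plurality first-place counts: A 26, B 0, C 5, D 12 → A.
Borda totals: A 112, B 62, C 28, D 56 → A.
The two rules agree on A.

Yes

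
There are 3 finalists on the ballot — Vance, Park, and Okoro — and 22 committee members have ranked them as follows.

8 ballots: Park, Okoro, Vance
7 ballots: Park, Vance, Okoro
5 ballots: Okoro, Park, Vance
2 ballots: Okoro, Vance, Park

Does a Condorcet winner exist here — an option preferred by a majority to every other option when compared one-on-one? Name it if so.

Park

Head-to-head results (22 voters total):
Vance vs Park: Park wins 20–2.
Vance vs Okoro: Okoro wins 15–7.
Park vs Okoro: Park wins 15–7.
Park beats each rival — Vance (20–2), Okoro (15–7) — so Park is the Condorcet winner.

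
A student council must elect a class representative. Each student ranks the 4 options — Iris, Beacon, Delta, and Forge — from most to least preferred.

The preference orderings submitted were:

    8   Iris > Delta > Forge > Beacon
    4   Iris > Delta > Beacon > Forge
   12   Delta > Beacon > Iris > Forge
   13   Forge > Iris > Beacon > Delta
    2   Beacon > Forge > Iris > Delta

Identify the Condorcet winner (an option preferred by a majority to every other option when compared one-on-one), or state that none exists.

Head-to-head results (39 voters total):
Iris vs Beacon: Iris wins 25–14.
Iris vs Delta: Iris wins 27–12.
Iris vs Forge: Iris wins 24–15.
Beacon vs Delta: Delta wins 24–15.
Beacon vs Forge: Forge wins 21–18.
Delta vs Forge: Delta wins 24–15.
Iris beats each rival — Beacon (25–14), Delta (27–12), Forge (24–15) — so Iris is the Condorcet winner.

Iris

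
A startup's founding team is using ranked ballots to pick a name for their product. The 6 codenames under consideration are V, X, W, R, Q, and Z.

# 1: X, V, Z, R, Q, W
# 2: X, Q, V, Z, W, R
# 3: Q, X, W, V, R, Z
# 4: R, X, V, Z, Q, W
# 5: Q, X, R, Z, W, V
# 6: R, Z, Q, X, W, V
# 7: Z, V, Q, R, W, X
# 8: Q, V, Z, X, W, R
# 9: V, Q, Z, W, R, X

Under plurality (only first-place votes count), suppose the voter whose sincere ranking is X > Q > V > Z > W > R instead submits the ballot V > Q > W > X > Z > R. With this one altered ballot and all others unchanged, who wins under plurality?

Q

First-place totals with the altered ballot: V 2, X 1, W 0, R 2, Q 3, Z 1.
The winner is unchanged: still Q.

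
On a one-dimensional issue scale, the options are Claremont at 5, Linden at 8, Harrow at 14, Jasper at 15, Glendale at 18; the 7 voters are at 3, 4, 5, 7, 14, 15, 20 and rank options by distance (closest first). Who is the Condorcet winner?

Linden

With single-peaked preferences on a line, the Condorcet winner is the candidate closest to the median voter.
The median voter (position 7) is closest to Linden at 8.
Check: Linden vs Claremont — voters closer to Linden: 4 of 7.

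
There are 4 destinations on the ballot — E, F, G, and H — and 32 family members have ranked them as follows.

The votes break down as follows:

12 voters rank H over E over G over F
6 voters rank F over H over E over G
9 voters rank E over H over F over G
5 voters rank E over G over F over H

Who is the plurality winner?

First-place vote totals:
  E: 14
  F: 6
  G: 0
  H: 12
E has the most first-place votes.

E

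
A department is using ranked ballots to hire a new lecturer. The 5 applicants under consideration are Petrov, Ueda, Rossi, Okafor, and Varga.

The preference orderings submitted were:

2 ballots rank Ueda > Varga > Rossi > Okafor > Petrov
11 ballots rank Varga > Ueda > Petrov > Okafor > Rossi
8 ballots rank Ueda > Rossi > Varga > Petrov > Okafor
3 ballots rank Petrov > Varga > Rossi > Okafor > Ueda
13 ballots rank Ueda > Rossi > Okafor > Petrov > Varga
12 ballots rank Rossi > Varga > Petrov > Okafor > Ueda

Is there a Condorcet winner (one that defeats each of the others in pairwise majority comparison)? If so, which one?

No Condorcet winner

Head-to-head results (49 voters total):
Petrov vs Ueda: Ueda wins 34–15.
Petrov vs Rossi: Rossi wins 35–14.
Petrov vs Okafor: Petrov wins 34–15.
Petrov vs Varga: Varga wins 33–16.
Ueda vs Rossi: Ueda wins 34–15.
Ueda vs Okafor: Ueda wins 34–15.
Ueda vs Varga: Varga wins 26–23.
Rossi vs Okafor: Rossi wins 38–11.
Rossi vs Varga: Rossi wins 33–16.
Okafor vs Varga: Varga wins 36–13.
No candidate beats all others: Ueda beats Rossi beats Varga beats Ueda, a majority cycle.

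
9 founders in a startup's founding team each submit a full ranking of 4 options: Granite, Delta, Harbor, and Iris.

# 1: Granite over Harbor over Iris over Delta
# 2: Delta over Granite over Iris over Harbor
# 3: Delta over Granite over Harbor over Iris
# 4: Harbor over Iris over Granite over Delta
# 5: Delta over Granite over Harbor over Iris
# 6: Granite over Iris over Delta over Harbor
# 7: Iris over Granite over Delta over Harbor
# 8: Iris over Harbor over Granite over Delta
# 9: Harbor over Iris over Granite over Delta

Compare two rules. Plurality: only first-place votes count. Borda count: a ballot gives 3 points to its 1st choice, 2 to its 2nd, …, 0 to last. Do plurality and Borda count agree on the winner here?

No

Plurality first-place counts: Granite 2, Delta 3, Harbor 2, Iris 2 → Delta.
Borda totals: Granite 17, Delta 11, Harbor 12, Iris 14 → Granite.
The two rules disagree: plurality picks Delta, Borda picks Granite.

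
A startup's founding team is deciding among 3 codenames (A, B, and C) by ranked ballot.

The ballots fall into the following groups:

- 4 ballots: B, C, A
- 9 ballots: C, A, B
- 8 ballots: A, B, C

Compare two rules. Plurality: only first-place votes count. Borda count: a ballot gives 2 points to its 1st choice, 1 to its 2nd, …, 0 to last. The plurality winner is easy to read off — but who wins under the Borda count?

Plurality first-place counts: A 8, B 4, C 9 → C.
Borda totals: A 25, B 16, C 22 → A.

A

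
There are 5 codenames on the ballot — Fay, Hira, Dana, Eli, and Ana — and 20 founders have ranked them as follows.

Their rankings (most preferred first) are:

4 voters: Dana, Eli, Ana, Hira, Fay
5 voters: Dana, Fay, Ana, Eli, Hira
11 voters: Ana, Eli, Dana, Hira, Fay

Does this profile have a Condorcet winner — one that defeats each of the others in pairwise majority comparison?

Head-to-head results (20 voters total):
Fay vs Hira: Hira wins 15–5.
Fay vs Dana: Dana wins 20–0.
Fay vs Eli: Eli wins 15–5.
Fay vs Ana: Ana wins 15–5.
Hira vs Dana: Dana wins 20–0.
Hira vs Eli: Eli wins 20–0.
Hira vs Ana: Ana wins 20–0.
Dana vs Eli: Eli wins 11–9.
Dana vs Ana: Ana wins 11–9.
Eli vs Ana: Ana wins 16–4.
Ana beats each rival — Fay (15–5), Hira (20–0), Dana (11–9), Eli (16–4) — so Ana is the Condorcet winner.

Yes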